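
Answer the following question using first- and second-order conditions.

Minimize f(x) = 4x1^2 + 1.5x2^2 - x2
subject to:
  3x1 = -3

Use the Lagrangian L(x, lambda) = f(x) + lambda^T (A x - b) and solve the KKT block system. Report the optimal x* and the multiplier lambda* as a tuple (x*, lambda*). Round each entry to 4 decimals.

Form the Lagrangian:
  L(x, lambda) = (1/2) x^T Q x + c^T x + lambda^T (A x - b)
Stationarity (grad_x L = 0): Q x + c + A^T lambda = 0.
Primal feasibility: A x = b.

This gives the KKT block system:
  [ Q   A^T ] [ x     ]   [-c ]
  [ A    0  ] [ lambda ] = [ b ]

Solving the linear system:
  x*      = (-1, 0.3333)
  lambda* = (2.6667)
  f(x*)   = 3.8333

x* = (-1, 0.3333), lambda* = (2.6667)


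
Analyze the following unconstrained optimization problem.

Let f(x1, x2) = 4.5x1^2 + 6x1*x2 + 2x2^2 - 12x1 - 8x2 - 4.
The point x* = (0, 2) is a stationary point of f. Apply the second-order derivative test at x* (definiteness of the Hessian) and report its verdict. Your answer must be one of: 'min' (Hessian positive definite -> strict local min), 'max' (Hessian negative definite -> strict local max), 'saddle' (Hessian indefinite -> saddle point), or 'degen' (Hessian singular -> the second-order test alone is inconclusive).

Compute the Hessian H = grad^2 f:
  H = [[9, 6], [6, 4]]
Verify stationarity: grad f(x*) = H x* + g = (0, 0).
Eigenvalues of H: 0, 13.
H has a zero eigenvalue (singular; positive semidefinite but not definite), so H is neither positive definite, negative definite, nor indefinite. The second-order test alone is inconclusive -> degen.
(Indeed, f is constant along the null direction of H through x*, so x* is not a strict local extremum.)

degen


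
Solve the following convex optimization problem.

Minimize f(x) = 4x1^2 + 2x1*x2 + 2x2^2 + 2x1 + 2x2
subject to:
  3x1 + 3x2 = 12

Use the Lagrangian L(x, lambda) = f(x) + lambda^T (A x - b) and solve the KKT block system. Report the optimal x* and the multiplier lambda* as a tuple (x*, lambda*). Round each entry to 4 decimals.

Form the Lagrangian:
  L(x, lambda) = (1/2) x^T Q x + c^T x + lambda^T (A x - b)
Stationarity (grad_x L = 0): Q x + c + A^T lambda = 0.
Primal feasibility: A x = b.

This gives the KKT block system:
  [ Q   A^T ] [ x     ]   [-c ]
  [ A    0  ] [ lambda ] = [ b ]

Solving the linear system:
  x*      = (1, 3)
  lambda* = (-5.3333)
  f(x*)   = 36

x* = (1, 3), lambda* = (-5.3333)


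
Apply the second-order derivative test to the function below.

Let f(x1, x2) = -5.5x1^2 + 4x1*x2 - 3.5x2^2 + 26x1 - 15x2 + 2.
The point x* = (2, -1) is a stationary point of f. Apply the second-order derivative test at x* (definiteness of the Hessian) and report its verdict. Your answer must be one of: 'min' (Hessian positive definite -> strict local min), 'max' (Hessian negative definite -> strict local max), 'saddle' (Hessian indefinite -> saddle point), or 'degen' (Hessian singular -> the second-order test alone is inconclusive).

Compute the Hessian H = grad^2 f:
  H = [[-11, 4], [4, -7]]
Verify stationarity: grad f(x*) = H x* + g = (0, 0).
Eigenvalues of H: -13.4721, -4.5279.
Both eigenvalues < 0, so H is negative definite -> x* is a strict local max.

max


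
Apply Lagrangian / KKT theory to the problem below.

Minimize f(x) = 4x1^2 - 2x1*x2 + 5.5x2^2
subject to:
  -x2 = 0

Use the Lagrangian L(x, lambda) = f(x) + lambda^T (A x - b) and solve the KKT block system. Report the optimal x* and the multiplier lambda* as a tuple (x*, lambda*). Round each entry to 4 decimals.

Form the Lagrangian:
  L(x, lambda) = (1/2) x^T Q x + c^T x + lambda^T (A x - b)
Stationarity (grad_x L = 0): Q x + c + A^T lambda = 0.
Primal feasibility: A x = b.

This gives the KKT block system:
  [ Q   A^T ] [ x     ]   [-c ]
  [ A    0  ] [ lambda ] = [ b ]

Solving the linear system:
  x*      = (0, 0)
  lambda* = (0)
  f(x*)   = 0

x* = (0, 0), lambda* = (0)


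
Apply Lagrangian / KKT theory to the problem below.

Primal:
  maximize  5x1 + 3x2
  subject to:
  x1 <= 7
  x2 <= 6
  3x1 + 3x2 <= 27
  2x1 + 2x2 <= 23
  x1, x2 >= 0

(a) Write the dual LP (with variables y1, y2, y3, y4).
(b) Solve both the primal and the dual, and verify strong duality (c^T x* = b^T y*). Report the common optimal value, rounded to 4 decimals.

The standard primal-dual pair for 'max c^T x s.t. A x <= b, x >= 0' is:
  Dual:  min b^T y  s.t.  A^T y >= c,  y >= 0.

So the dual LP is:
  minimize  7y1 + 6y2 + 27y3 + 23y4
  subject to:
    y1 + 3y3 + 2y4 >= 5
    y2 + 3y3 + 2y4 >= 3
    y1, y2, y3, y4 >= 0

Solving the primal: x* = (7, 2).
  primal value c^T x* = 41.
Solving the dual: y* = (2, 0, 1, 0).
  dual value b^T y* = 41.
Strong duality: c^T x* = b^T y*. Confirmed.

41


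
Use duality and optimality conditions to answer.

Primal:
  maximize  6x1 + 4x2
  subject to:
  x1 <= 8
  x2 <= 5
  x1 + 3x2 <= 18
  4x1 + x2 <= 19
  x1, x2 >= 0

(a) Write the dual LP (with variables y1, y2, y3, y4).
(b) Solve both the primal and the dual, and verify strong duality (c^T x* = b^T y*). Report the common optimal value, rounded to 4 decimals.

The standard primal-dual pair for 'max c^T x s.t. A x <= b, x >= 0' is:
  Dual:  min b^T y  s.t.  A^T y >= c,  y >= 0.

So the dual LP is:
  minimize  8y1 + 5y2 + 18y3 + 19y4
  subject to:
    y1 + y3 + 4y4 >= 6
    y2 + 3y3 + y4 >= 4
    y1, y2, y3, y4 >= 0

Solving the primal: x* = (3.5455, 4.8182).
  primal value c^T x* = 40.5455.
Solving the dual: y* = (0, 0, 0.9091, 1.2727).
  dual value b^T y* = 40.5455.
Strong duality: c^T x* = b^T y*. Confirmed.

40.5455


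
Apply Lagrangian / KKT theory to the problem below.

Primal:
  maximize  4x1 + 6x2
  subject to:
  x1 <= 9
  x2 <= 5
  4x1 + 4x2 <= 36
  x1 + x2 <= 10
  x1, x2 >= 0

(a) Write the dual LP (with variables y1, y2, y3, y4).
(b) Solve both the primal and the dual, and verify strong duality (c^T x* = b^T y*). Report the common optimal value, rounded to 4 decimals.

The standard primal-dual pair for 'max c^T x s.t. A x <= b, x >= 0' is:
  Dual:  min b^T y  s.t.  A^T y >= c,  y >= 0.

So the dual LP is:
  minimize  9y1 + 5y2 + 36y3 + 10y4
  subject to:
    y1 + 4y3 + y4 >= 4
    y2 + 4y3 + y4 >= 6
    y1, y2, y3, y4 >= 0

Solving the primal: x* = (4, 5).
  primal value c^T x* = 46.
Solving the dual: y* = (0, 2, 1, 0).
  dual value b^T y* = 46.
Strong duality: c^T x* = b^T y*. Confirmed.

46


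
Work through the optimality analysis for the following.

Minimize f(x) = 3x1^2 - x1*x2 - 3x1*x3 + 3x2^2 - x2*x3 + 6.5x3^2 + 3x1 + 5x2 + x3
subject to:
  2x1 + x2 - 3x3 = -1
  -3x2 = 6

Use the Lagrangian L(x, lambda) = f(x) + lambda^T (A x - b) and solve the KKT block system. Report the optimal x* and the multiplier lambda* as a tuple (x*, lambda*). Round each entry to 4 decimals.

Form the Lagrangian:
  L(x, lambda) = (1/2) x^T Q x + c^T x + lambda^T (A x - b)
Stationarity (grad_x L = 0): Q x + c + A^T lambda = 0.
Primal feasibility: A x = b.

This gives the KKT block system:
  [ Q   A^T ] [ x     ]   [-c ]
  [ A    0  ] [ lambda ] = [ b ]

Solving the linear system:
  x*      = (-0.6571, -2, -0.7714)
  lambda* = (-1.6857, -2.419)
  f(x*)   = 0.0429

x* = (-0.6571, -2, -0.7714), lambda* = (-1.6857, -2.419)


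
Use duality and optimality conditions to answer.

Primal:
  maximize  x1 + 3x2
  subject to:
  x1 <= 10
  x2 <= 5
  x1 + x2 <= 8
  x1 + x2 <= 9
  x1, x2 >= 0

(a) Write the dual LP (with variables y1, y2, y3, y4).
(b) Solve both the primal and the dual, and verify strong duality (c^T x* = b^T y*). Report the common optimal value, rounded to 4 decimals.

The standard primal-dual pair for 'max c^T x s.t. A x <= b, x >= 0' is:
  Dual:  min b^T y  s.t.  A^T y >= c,  y >= 0.

So the dual LP is:
  minimize  10y1 + 5y2 + 8y3 + 9y4
  subject to:
    y1 + y3 + y4 >= 1
    y2 + y3 + y4 >= 3
    y1, y2, y3, y4 >= 0

Solving the primal: x* = (3, 5).
  primal value c^T x* = 18.
Solving the dual: y* = (0, 2, 1, 0).
  dual value b^T y* = 18.
Strong duality: c^T x* = b^T y*. Confirmed.

18


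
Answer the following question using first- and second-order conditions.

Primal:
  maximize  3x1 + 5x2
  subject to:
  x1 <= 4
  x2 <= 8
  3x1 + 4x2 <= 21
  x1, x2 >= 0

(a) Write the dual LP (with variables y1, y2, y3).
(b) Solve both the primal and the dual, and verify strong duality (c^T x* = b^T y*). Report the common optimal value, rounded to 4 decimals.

The standard primal-dual pair for 'max c^T x s.t. A x <= b, x >= 0' is:
  Dual:  min b^T y  s.t.  A^T y >= c,  y >= 0.

So the dual LP is:
  minimize  4y1 + 8y2 + 21y3
  subject to:
    y1 + 3y3 >= 3
    y2 + 4y3 >= 5
    y1, y2, y3 >= 0

Solving the primal: x* = (0, 5.25).
  primal value c^T x* = 26.25.
Solving the dual: y* = (0, 0, 1.25).
  dual value b^T y* = 26.25.
Strong duality: c^T x* = b^T y*. Confirmed.

26.25


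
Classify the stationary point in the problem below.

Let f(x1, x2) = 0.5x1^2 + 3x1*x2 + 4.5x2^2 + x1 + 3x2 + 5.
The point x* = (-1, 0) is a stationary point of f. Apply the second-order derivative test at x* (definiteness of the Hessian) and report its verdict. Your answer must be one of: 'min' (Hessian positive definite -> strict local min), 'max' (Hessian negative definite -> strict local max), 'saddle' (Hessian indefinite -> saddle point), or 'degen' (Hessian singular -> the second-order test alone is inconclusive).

Compute the Hessian H = grad^2 f:
  H = [[1, 3], [3, 9]]
Verify stationarity: grad f(x*) = H x* + g = (0, 0).
Eigenvalues of H: 0, 10.
H has a zero eigenvalue (singular; positive semidefinite but not definite), so H is neither positive definite, negative definite, nor indefinite. The second-order test alone is inconclusive -> degen.
(Indeed, f is constant along the null direction of H through x*, so x* is not a strict local extremum.)

degen


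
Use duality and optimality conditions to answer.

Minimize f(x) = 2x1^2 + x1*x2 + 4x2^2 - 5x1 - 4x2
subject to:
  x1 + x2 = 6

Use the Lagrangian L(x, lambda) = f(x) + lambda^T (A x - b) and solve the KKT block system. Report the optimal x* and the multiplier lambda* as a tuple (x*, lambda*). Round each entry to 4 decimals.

Form the Lagrangian:
  L(x, lambda) = (1/2) x^T Q x + c^T x + lambda^T (A x - b)
Stationarity (grad_x L = 0): Q x + c + A^T lambda = 0.
Primal feasibility: A x = b.

This gives the KKT block system:
  [ Q   A^T ] [ x     ]   [-c ]
  [ A    0  ] [ lambda ] = [ b ]

Solving the linear system:
  x*      = (4.3, 1.7)
  lambda* = (-13.9)
  f(x*)   = 27.55

x* = (4.3, 1.7), lambda* = (-13.9)


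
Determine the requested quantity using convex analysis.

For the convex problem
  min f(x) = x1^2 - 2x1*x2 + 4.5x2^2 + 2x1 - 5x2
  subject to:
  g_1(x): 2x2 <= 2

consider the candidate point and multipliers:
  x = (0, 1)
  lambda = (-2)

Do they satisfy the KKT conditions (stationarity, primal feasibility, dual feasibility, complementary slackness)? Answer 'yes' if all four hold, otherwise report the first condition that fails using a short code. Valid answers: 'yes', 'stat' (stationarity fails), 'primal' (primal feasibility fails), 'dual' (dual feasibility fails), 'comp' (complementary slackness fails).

Gradient of f: grad f(x) = Q x + c = (0, 4)
Constraint values g_i(x) = a_i^T x - b_i:
  g_1((0, 1)) = 0
Stationarity residual: grad f(x) + sum_i lambda_i a_i = (0, 0)
  -> stationarity OK
Primal feasibility (all g_i <= 0): OK
Dual feasibility (all lambda_i >= 0): FAILS
Complementary slackness (lambda_i * g_i(x) = 0 for all i): OK

Verdict: the first failing condition is dual_feasibility -> dual.

dual


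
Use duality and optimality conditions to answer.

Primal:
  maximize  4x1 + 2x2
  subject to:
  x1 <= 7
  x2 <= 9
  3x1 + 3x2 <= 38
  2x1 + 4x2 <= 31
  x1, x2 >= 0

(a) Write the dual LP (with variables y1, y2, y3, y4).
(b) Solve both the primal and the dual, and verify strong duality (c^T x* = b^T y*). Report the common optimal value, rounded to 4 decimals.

The standard primal-dual pair for 'max c^T x s.t. A x <= b, x >= 0' is:
  Dual:  min b^T y  s.t.  A^T y >= c,  y >= 0.

So the dual LP is:
  minimize  7y1 + 9y2 + 38y3 + 31y4
  subject to:
    y1 + 3y3 + 2y4 >= 4
    y2 + 3y3 + 4y4 >= 2
    y1, y2, y3, y4 >= 0

Solving the primal: x* = (7, 4.25).
  primal value c^T x* = 36.5.
Solving the dual: y* = (3, 0, 0, 0.5).
  dual value b^T y* = 36.5.
Strong duality: c^T x* = b^T y*. Confirmed.

36.5


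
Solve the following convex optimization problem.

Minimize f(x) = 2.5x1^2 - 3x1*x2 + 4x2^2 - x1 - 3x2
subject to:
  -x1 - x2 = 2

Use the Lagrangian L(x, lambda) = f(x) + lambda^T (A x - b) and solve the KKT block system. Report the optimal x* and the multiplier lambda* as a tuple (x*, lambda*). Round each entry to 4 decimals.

Form the Lagrangian:
  L(x, lambda) = (1/2) x^T Q x + c^T x + lambda^T (A x - b)
Stationarity (grad_x L = 0): Q x + c + A^T lambda = 0.
Primal feasibility: A x = b.

This gives the KKT block system:
  [ Q   A^T ] [ x     ]   [-c ]
  [ A    0  ] [ lambda ] = [ b ]

Solving the linear system:
  x*      = (-1.2632, -0.7368)
  lambda* = (-5.1053)
  f(x*)   = 6.8421

x* = (-1.2632, -0.7368), lambda* = (-5.1053)


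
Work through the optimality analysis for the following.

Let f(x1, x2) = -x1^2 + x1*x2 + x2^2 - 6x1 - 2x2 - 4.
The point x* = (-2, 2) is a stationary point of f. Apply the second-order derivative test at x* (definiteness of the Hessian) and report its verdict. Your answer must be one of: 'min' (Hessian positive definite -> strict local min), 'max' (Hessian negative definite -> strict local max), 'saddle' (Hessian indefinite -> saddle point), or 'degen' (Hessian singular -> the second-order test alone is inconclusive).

Compute the Hessian H = grad^2 f:
  H = [[-2, 1], [1, 2]]
Verify stationarity: grad f(x*) = H x* + g = (0, 0).
Eigenvalues of H: -2.2361, 2.2361.
Eigenvalues have mixed signs, so H is indefinite -> x* is a saddle point.

saddle


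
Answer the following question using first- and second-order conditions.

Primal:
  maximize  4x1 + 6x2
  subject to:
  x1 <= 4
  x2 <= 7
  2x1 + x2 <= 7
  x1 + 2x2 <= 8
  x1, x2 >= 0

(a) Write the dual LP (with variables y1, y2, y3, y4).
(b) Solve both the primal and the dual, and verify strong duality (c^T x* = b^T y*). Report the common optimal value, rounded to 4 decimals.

The standard primal-dual pair for 'max c^T x s.t. A x <= b, x >= 0' is:
  Dual:  min b^T y  s.t.  A^T y >= c,  y >= 0.

So the dual LP is:
  minimize  4y1 + 7y2 + 7y3 + 8y4
  subject to:
    y1 + 2y3 + y4 >= 4
    y2 + y3 + 2y4 >= 6
    y1, y2, y3, y4 >= 0

Solving the primal: x* = (2, 3).
  primal value c^T x* = 26.
Solving the dual: y* = (0, 0, 0.6667, 2.6667).
  dual value b^T y* = 26.
Strong duality: c^T x* = b^T y*. Confirmed.

26


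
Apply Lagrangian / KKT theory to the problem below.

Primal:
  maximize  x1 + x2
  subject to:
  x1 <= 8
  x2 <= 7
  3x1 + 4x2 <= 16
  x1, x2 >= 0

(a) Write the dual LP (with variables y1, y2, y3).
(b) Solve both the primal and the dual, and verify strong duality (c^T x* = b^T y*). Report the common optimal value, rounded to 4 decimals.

The standard primal-dual pair for 'max c^T x s.t. A x <= b, x >= 0' is:
  Dual:  min b^T y  s.t.  A^T y >= c,  y >= 0.

So the dual LP is:
  minimize  8y1 + 7y2 + 16y3
  subject to:
    y1 + 3y3 >= 1
    y2 + 4y3 >= 1
    y1, y2, y3 >= 0

Solving the primal: x* = (5.3333, 0).
  primal value c^T x* = 5.3333.
Solving the dual: y* = (0, 0, 0.3333).
  dual value b^T y* = 5.3333.
Strong duality: c^T x* = b^T y*. Confirmed.

5.3333


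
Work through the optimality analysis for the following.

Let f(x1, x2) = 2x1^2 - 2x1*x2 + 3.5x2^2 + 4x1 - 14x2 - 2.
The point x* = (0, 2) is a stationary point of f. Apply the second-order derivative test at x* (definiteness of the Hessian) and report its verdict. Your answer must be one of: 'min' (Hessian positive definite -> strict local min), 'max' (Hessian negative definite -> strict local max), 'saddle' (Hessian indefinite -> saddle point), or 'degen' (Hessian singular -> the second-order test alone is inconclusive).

Compute the Hessian H = grad^2 f:
  H = [[4, -2], [-2, 7]]
Verify stationarity: grad f(x*) = H x* + g = (0, 0).
Eigenvalues of H: 3, 8.
Both eigenvalues > 0, so H is positive definite -> x* is a strict local min.

min


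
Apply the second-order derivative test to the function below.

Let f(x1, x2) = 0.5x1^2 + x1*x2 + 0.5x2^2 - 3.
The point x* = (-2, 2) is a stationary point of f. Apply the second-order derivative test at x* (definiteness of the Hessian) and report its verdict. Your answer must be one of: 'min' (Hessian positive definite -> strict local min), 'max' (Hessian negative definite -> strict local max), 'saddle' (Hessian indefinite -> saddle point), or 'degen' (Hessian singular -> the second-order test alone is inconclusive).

Compute the Hessian H = grad^2 f:
  H = [[1, 1], [1, 1]]
Verify stationarity: grad f(x*) = H x* + g = (0, 0).
Eigenvalues of H: 0, 2.
H has a zero eigenvalue (singular; positive semidefinite but not definite), so H is neither positive definite, negative definite, nor indefinite. The second-order test alone is inconclusive -> degen.
(Indeed, f is constant along the null direction of H through x*, so x* is not a strict local extremum.)

degen


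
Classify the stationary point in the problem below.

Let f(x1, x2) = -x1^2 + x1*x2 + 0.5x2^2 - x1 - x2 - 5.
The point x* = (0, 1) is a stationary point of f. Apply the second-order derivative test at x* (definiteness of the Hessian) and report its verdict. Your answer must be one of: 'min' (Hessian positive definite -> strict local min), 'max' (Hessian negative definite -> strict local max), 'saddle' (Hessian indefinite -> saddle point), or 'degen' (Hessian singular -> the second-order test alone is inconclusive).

Compute the Hessian H = grad^2 f:
  H = [[-2, 1], [1, 1]]
Verify stationarity: grad f(x*) = H x* + g = (0, 0).
Eigenvalues of H: -2.3028, 1.3028.
Eigenvalues have mixed signs, so H is indefinite -> x* is a saddle point.

saddle


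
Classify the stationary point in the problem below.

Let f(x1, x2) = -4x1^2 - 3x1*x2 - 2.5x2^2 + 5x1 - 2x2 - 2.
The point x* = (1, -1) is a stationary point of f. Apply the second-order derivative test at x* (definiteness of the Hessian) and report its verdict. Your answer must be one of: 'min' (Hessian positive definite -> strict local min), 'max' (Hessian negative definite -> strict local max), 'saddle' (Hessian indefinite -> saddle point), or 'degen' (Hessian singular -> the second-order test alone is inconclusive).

Compute the Hessian H = grad^2 f:
  H = [[-8, -3], [-3, -5]]
Verify stationarity: grad f(x*) = H x* + g = (0, 0).
Eigenvalues of H: -9.8541, -3.1459.
Both eigenvalues < 0, so H is negative definite -> x* is a strict local max.

max


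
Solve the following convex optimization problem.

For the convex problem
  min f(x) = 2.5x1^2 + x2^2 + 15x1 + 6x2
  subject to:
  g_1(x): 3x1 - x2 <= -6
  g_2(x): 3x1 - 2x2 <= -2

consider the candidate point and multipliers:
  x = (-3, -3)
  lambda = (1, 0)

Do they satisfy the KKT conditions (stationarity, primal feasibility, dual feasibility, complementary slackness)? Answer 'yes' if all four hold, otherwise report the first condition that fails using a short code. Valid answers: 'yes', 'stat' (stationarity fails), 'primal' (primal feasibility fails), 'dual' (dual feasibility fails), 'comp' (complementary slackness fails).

Gradient of f: grad f(x) = Q x + c = (0, 0)
Constraint values g_i(x) = a_i^T x - b_i:
  g_1((-3, -3)) = 0
  g_2((-3, -3)) = -1
Stationarity residual: grad f(x) + sum_i lambda_i a_i = (3, -1)
  -> stationarity FAILS
Primal feasibility (all g_i <= 0): OK
Dual feasibility (all lambda_i >= 0): OK
Complementary slackness (lambda_i * g_i(x) = 0 for all i): OK

Verdict: the first failing condition is stationarity -> stat.

stat


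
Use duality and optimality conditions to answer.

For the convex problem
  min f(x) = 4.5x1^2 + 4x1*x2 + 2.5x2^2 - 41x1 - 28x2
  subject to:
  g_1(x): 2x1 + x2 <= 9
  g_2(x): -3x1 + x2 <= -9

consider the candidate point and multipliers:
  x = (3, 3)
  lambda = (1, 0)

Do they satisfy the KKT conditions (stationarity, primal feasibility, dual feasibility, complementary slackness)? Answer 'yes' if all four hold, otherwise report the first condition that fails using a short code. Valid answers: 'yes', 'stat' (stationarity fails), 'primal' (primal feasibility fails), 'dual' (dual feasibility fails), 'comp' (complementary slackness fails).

Gradient of f: grad f(x) = Q x + c = (-2, -1)
Constraint values g_i(x) = a_i^T x - b_i:
  g_1((3, 3)) = 0
  g_2((3, 3)) = 3
Stationarity residual: grad f(x) + sum_i lambda_i a_i = (0, 0)
  -> stationarity OK
Primal feasibility (all g_i <= 0): FAILS
Dual feasibility (all lambda_i >= 0): OK
Complementary slackness (lambda_i * g_i(x) = 0 for all i): OK

Verdict: the first failing condition is primal_feasibility -> primal.

primal


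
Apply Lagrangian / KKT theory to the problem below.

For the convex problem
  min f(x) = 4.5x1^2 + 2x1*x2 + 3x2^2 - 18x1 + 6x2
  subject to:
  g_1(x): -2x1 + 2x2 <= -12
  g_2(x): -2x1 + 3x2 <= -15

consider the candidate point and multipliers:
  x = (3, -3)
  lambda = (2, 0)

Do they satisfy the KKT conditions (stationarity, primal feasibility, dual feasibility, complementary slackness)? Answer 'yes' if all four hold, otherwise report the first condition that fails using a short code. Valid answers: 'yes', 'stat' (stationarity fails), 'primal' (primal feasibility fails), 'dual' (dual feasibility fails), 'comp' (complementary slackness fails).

Gradient of f: grad f(x) = Q x + c = (3, -6)
Constraint values g_i(x) = a_i^T x - b_i:
  g_1((3, -3)) = 0
  g_2((3, -3)) = 0
Stationarity residual: grad f(x) + sum_i lambda_i a_i = (-1, -2)
  -> stationarity FAILS
Primal feasibility (all g_i <= 0): OK
Dual feasibility (all lambda_i >= 0): OK
Complementary slackness (lambda_i * g_i(x) = 0 for all i): OK

Verdict: the first failing condition is stationarity -> stat.

stat


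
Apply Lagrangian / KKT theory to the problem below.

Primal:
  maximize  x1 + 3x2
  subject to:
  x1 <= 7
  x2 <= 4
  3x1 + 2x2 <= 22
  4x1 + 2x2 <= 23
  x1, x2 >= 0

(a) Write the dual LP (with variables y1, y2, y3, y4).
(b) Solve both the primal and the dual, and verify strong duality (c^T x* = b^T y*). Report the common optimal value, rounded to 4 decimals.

The standard primal-dual pair for 'max c^T x s.t. A x <= b, x >= 0' is:
  Dual:  min b^T y  s.t.  A^T y >= c,  y >= 0.

So the dual LP is:
  minimize  7y1 + 4y2 + 22y3 + 23y4
  subject to:
    y1 + 3y3 + 4y4 >= 1
    y2 + 2y3 + 2y4 >= 3
    y1, y2, y3, y4 >= 0

Solving the primal: x* = (3.75, 4).
  primal value c^T x* = 15.75.
Solving the dual: y* = (0, 2.5, 0, 0.25).
  dual value b^T y* = 15.75.
Strong duality: c^T x* = b^T y*. Confirmed.

15.75


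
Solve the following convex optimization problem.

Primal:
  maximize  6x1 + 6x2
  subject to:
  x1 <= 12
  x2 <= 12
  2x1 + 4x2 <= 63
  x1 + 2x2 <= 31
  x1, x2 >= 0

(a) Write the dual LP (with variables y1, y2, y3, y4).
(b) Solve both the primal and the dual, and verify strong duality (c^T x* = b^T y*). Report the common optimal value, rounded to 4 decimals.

The standard primal-dual pair for 'max c^T x s.t. A x <= b, x >= 0' is:
  Dual:  min b^T y  s.t.  A^T y >= c,  y >= 0.

So the dual LP is:
  minimize  12y1 + 12y2 + 63y3 + 31y4
  subject to:
    y1 + 2y3 + y4 >= 6
    y2 + 4y3 + 2y4 >= 6
    y1, y2, y3, y4 >= 0

Solving the primal: x* = (12, 9.5).
  primal value c^T x* = 129.
Solving the dual: y* = (3, 0, 0, 3).
  dual value b^T y* = 129.
Strong duality: c^T x* = b^T y*. Confirmed.

129


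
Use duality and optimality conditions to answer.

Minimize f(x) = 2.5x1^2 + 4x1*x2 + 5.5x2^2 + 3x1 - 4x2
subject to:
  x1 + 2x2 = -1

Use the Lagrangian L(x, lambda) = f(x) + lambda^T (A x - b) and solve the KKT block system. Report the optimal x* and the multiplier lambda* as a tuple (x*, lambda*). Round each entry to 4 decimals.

Form the Lagrangian:
  L(x, lambda) = (1/2) x^T Q x + c^T x + lambda^T (A x - b)
Stationarity (grad_x L = 0): Q x + c + A^T lambda = 0.
Primal feasibility: A x = b.

This gives the KKT block system:
  [ Q   A^T ] [ x     ]   [-c ]
  [ A    0  ] [ lambda ] = [ b ]

Solving the linear system:
  x*      = (-1.5333, 0.2667)
  lambda* = (3.6)
  f(x*)   = -1.0333

x* = (-1.5333, 0.2667), lambda* = (3.6)


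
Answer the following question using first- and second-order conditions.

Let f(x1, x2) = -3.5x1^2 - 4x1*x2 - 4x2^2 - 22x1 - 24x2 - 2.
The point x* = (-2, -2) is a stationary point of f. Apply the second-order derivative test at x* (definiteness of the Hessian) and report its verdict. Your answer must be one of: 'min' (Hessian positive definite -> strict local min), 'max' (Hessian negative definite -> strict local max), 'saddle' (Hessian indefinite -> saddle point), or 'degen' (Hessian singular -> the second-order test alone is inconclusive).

Compute the Hessian H = grad^2 f:
  H = [[-7, -4], [-4, -8]]
Verify stationarity: grad f(x*) = H x* + g = (0, 0).
Eigenvalues of H: -11.5311, -3.4689.
Both eigenvalues < 0, so H is negative definite -> x* is a strict local max.

max


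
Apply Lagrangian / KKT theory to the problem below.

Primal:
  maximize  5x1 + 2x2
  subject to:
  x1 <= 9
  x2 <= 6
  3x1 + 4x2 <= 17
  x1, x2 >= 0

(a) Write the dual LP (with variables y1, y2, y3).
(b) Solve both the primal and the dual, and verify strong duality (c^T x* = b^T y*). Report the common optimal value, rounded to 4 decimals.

The standard primal-dual pair for 'max c^T x s.t. A x <= b, x >= 0' is:
  Dual:  min b^T y  s.t.  A^T y >= c,  y >= 0.

So the dual LP is:
  minimize  9y1 + 6y2 + 17y3
  subject to:
    y1 + 3y3 >= 5
    y2 + 4y3 >= 2
    y1, y2, y3 >= 0

Solving the primal: x* = (5.6667, 0).
  primal value c^T x* = 28.3333.
Solving the dual: y* = (0, 0, 1.6667).
  dual value b^T y* = 28.3333.
Strong duality: c^T x* = b^T y*. Confirmed.

28.3333


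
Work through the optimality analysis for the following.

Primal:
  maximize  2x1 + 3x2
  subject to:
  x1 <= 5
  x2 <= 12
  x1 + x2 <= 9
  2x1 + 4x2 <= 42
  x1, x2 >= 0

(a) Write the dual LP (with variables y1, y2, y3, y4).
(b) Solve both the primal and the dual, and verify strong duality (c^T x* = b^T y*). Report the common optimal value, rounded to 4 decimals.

The standard primal-dual pair for 'max c^T x s.t. A x <= b, x >= 0' is:
  Dual:  min b^T y  s.t.  A^T y >= c,  y >= 0.

So the dual LP is:
  minimize  5y1 + 12y2 + 9y3 + 42y4
  subject to:
    y1 + y3 + 2y4 >= 2
    y2 + y3 + 4y4 >= 3
    y1, y2, y3, y4 >= 0

Solving the primal: x* = (0, 9).
  primal value c^T x* = 27.
Solving the dual: y* = (0, 0, 3, 0).
  dual value b^T y* = 27.
Strong duality: c^T x* = b^T y*. Confirmed.

27


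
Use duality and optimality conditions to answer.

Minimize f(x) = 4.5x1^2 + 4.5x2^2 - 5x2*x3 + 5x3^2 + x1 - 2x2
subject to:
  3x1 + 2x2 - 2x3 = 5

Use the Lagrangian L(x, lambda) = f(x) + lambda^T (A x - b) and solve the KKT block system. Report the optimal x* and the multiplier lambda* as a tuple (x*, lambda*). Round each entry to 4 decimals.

Form the Lagrangian:
  L(x, lambda) = (1/2) x^T Q x + c^T x + lambda^T (A x - b)
Stationarity (grad_x L = 0): Q x + c + A^T lambda = 0.
Primal feasibility: A x = b.

This gives the KKT block system:
  [ Q   A^T ] [ x     ]   [-c ]
  [ A    0  ] [ lambda ] = [ b ]

Solving the linear system:
  x*      = (0.967, 0.8053, -0.2442)
  lambda* = (-3.2343)
  f(x*)   = 7.764

x* = (0.967, 0.8053, -0.2442), lambda* = (-3.2343)


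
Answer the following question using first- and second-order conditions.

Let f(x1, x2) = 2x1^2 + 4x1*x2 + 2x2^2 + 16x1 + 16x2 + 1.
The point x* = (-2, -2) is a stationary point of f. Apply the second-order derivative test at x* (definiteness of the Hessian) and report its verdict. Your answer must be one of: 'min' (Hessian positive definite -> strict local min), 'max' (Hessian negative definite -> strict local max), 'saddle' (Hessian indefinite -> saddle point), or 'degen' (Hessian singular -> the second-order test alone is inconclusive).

Compute the Hessian H = grad^2 f:
  H = [[4, 4], [4, 4]]
Verify stationarity: grad f(x*) = H x* + g = (0, 0).
Eigenvalues of H: 0, 8.
H has a zero eigenvalue (singular; positive semidefinite but not definite), so H is neither positive definite, negative definite, nor indefinite. The second-order test alone is inconclusive -> degen.
(Indeed, f is constant along the null direction of H through x*, so x* is not a strict local extremum.)

degen


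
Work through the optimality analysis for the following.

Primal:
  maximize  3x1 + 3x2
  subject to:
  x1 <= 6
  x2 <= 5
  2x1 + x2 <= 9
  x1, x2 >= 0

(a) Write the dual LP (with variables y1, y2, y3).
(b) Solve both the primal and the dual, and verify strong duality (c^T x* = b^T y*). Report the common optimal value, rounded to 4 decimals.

The standard primal-dual pair for 'max c^T x s.t. A x <= b, x >= 0' is:
  Dual:  min b^T y  s.t.  A^T y >= c,  y >= 0.

So the dual LP is:
  minimize  6y1 + 5y2 + 9y3
  subject to:
    y1 + 2y3 >= 3
    y2 + y3 >= 3
    y1, y2, y3 >= 0

Solving the primal: x* = (2, 5).
  primal value c^T x* = 21.
Solving the dual: y* = (0, 1.5, 1.5).
  dual value b^T y* = 21.
Strong duality: c^T x* = b^T y*. Confirmed.

21


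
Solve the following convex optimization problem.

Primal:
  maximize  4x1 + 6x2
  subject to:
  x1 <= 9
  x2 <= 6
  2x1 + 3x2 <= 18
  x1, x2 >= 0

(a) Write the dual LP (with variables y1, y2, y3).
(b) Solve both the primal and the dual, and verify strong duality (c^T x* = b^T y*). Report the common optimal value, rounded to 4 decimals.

The standard primal-dual pair for 'max c^T x s.t. A x <= b, x >= 0' is:
  Dual:  min b^T y  s.t.  A^T y >= c,  y >= 0.

So the dual LP is:
  minimize  9y1 + 6y2 + 18y3
  subject to:
    y1 + 2y3 >= 4
    y2 + 3y3 >= 6
    y1, y2, y3 >= 0

Solving the primal: x* = (0, 6).
  primal value c^T x* = 36.
Solving the dual: y* = (0, 0, 2).
  dual value b^T y* = 36.
Strong duality: c^T x* = b^T y*. Confirmed.

36


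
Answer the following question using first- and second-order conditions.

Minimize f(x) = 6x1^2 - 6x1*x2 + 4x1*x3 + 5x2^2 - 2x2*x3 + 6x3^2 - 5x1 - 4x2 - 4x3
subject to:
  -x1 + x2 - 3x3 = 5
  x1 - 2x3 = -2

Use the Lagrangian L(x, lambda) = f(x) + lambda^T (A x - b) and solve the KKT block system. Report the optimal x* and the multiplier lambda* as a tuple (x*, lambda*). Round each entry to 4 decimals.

Form the Lagrangian:
  L(x, lambda) = (1/2) x^T Q x + c^T x + lambda^T (A x - b)
Stationarity (grad_x L = 0): Q x + c + A^T lambda = 0.
Primal feasibility: A x = b.

This gives the KKT block system:
  [ Q   A^T ] [ x     ]   [-c ]
  [ A    0  ] [ lambda ] = [ b ]

Solving the linear system:
  x*      = (-2.8387, 0.9032, -0.4194)
  lambda* = (-22.9032, 23.2581)
  f(x*)   = 86.6452

x* = (-2.8387, 0.9032, -0.4194), lambda* = (-22.9032, 23.2581)


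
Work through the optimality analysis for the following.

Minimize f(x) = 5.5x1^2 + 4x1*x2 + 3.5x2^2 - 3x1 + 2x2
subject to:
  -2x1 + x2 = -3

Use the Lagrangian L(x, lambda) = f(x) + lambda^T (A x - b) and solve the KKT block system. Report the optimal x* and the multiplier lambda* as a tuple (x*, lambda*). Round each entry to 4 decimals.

Form the Lagrangian:
  L(x, lambda) = (1/2) x^T Q x + c^T x + lambda^T (A x - b)
Stationarity (grad_x L = 0): Q x + c + A^T lambda = 0.
Primal feasibility: A x = b.

This gives the KKT block system:
  [ Q   A^T ] [ x     ]   [-c ]
  [ A    0  ] [ lambda ] = [ b ]

Solving the linear system:
  x*      = (0.9636, -1.0727)
  lambda* = (1.6545)
  f(x*)   = -0.0364

x* = (0.9636, -1.0727), lambda* = (1.6545)


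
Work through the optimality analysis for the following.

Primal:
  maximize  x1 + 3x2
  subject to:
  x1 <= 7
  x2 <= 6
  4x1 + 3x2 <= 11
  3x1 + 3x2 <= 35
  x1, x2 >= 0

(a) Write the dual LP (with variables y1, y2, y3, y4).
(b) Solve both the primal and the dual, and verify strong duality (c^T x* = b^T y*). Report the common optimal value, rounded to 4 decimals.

The standard primal-dual pair for 'max c^T x s.t. A x <= b, x >= 0' is:
  Dual:  min b^T y  s.t.  A^T y >= c,  y >= 0.

So the dual LP is:
  minimize  7y1 + 6y2 + 11y3 + 35y4
  subject to:
    y1 + 4y3 + 3y4 >= 1
    y2 + 3y3 + 3y4 >= 3
    y1, y2, y3, y4 >= 0

Solving the primal: x* = (0, 3.6667).
  primal value c^T x* = 11.
Solving the dual: y* = (0, 0, 1, 0).
  dual value b^T y* = 11.
Strong duality: c^T x* = b^T y*. Confirmed.

11


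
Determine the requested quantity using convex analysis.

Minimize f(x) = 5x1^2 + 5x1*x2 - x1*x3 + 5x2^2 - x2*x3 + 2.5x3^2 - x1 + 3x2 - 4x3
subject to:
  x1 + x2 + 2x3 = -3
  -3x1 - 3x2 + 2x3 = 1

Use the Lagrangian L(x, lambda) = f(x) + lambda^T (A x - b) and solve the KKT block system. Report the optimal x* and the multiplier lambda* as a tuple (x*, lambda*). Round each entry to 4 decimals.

Form the Lagrangian:
  L(x, lambda) = (1/2) x^T Q x + c^T x + lambda^T (A x - b)
Stationarity (grad_x L = 0): Q x + c + A^T lambda = 0.
Primal feasibility: A x = b.

This gives the KKT block system:
  [ Q   A^T ] [ x     ]   [-c ]
  [ A    0  ] [ lambda ] = [ b ]

Solving the linear system:
  x*      = (-0.1, -0.9, -1)
  lambda* = (4.375, -0.375)
  f(x*)   = 7.45

x* = (-0.1, -0.9, -1), lambda* = (4.375, -0.375)


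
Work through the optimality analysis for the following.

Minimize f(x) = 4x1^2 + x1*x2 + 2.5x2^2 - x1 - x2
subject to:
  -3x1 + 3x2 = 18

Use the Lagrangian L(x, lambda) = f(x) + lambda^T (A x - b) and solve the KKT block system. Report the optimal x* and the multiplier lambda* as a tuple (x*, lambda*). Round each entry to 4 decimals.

Form the Lagrangian:
  L(x, lambda) = (1/2) x^T Q x + c^T x + lambda^T (A x - b)
Stationarity (grad_x L = 0): Q x + c + A^T lambda = 0.
Primal feasibility: A x = b.

This gives the KKT block system:
  [ Q   A^T ] [ x     ]   [-c ]
  [ A    0  ] [ lambda ] = [ b ]

Solving the linear system:
  x*      = (-2.2667, 3.7333)
  lambda* = (-5.1333)
  f(x*)   = 45.4667

x* = (-2.2667, 3.7333), lambda* = (-5.1333)


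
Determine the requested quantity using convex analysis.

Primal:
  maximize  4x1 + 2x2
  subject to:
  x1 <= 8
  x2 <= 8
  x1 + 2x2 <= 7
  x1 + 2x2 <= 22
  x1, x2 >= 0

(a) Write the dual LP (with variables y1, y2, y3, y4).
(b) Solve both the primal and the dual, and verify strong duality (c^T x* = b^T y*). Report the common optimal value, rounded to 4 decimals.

The standard primal-dual pair for 'max c^T x s.t. A x <= b, x >= 0' is:
  Dual:  min b^T y  s.t.  A^T y >= c,  y >= 0.

So the dual LP is:
  minimize  8y1 + 8y2 + 7y3 + 22y4
  subject to:
    y1 + y3 + y4 >= 4
    y2 + 2y3 + 2y4 >= 2
    y1, y2, y3, y4 >= 0

Solving the primal: x* = (7, 0).
  primal value c^T x* = 28.
Solving the dual: y* = (0, 0, 4, 0).
  dual value b^T y* = 28.
Strong duality: c^T x* = b^T y*. Confirmed.

28


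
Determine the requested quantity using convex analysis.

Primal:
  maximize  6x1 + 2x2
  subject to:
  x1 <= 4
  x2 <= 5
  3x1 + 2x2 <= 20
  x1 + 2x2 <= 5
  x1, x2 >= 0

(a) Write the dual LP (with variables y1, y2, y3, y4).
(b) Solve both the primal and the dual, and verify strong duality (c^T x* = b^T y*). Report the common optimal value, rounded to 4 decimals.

The standard primal-dual pair for 'max c^T x s.t. A x <= b, x >= 0' is:
  Dual:  min b^T y  s.t.  A^T y >= c,  y >= 0.

So the dual LP is:
  minimize  4y1 + 5y2 + 20y3 + 5y4
  subject to:
    y1 + 3y3 + y4 >= 6
    y2 + 2y3 + 2y4 >= 2
    y1, y2, y3, y4 >= 0

Solving the primal: x* = (4, 0.5).
  primal value c^T x* = 25.
Solving the dual: y* = (5, 0, 0, 1).
  dual value b^T y* = 25.
Strong duality: c^T x* = b^T y*. Confirmed.

25


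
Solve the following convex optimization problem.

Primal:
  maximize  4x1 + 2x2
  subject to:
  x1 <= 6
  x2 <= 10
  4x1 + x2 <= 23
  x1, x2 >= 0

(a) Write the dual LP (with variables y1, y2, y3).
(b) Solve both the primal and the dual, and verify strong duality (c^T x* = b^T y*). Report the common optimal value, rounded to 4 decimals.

The standard primal-dual pair for 'max c^T x s.t. A x <= b, x >= 0' is:
  Dual:  min b^T y  s.t.  A^T y >= c,  y >= 0.

So the dual LP is:
  minimize  6y1 + 10y2 + 23y3
  subject to:
    y1 + 4y3 >= 4
    y2 + y3 >= 2
    y1, y2, y3 >= 0

Solving the primal: x* = (3.25, 10).
  primal value c^T x* = 33.
Solving the dual: y* = (0, 1, 1).
  dual value b^T y* = 33.
Strong duality: c^T x* = b^T y*. Confirmed.

33


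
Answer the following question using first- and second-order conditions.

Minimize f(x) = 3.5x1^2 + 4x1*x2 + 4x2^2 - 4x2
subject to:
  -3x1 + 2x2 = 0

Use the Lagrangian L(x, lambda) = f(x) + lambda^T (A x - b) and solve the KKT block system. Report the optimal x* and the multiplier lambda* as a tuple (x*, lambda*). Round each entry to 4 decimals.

Form the Lagrangian:
  L(x, lambda) = (1/2) x^T Q x + c^T x + lambda^T (A x - b)
Stationarity (grad_x L = 0): Q x + c + A^T lambda = 0.
Primal feasibility: A x = b.

This gives the KKT block system:
  [ Q   A^T ] [ x     ]   [-c ]
  [ A    0  ] [ lambda ] = [ b ]

Solving the linear system:
  x*      = (0.1622, 0.2432)
  lambda* = (0.7027)
  f(x*)   = -0.4865

x* = (0.1622, 0.2432), lambda* = (0.7027)


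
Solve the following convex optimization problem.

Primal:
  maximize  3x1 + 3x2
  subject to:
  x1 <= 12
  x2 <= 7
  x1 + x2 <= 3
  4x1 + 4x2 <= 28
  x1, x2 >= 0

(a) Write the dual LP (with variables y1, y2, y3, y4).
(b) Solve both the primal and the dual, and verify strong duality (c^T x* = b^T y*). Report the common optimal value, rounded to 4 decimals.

The standard primal-dual pair for 'max c^T x s.t. A x <= b, x >= 0' is:
  Dual:  min b^T y  s.t.  A^T y >= c,  y >= 0.

So the dual LP is:
  minimize  12y1 + 7y2 + 3y3 + 28y4
  subject to:
    y1 + y3 + 4y4 >= 3
    y2 + y3 + 4y4 >= 3
    y1, y2, y3, y4 >= 0

Solving the primal: x* = (3, 0).
  primal value c^T x* = 9.
Solving the dual: y* = (0, 0, 3, 0).
  dual value b^T y* = 9.
Strong duality: c^T x* = b^T y*. Confirmed.

9


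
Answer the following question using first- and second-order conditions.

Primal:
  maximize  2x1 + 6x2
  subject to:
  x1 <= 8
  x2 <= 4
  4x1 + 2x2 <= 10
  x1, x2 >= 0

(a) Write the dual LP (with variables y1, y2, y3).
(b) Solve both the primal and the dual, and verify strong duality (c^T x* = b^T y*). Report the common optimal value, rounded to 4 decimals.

The standard primal-dual pair for 'max c^T x s.t. A x <= b, x >= 0' is:
  Dual:  min b^T y  s.t.  A^T y >= c,  y >= 0.

So the dual LP is:
  minimize  8y1 + 4y2 + 10y3
  subject to:
    y1 + 4y3 >= 2
    y2 + 2y3 >= 6
    y1, y2, y3 >= 0

Solving the primal: x* = (0.5, 4).
  primal value c^T x* = 25.
Solving the dual: y* = (0, 5, 0.5).
  dual value b^T y* = 25.
Strong duality: c^T x* = b^T y*. Confirmed.

25


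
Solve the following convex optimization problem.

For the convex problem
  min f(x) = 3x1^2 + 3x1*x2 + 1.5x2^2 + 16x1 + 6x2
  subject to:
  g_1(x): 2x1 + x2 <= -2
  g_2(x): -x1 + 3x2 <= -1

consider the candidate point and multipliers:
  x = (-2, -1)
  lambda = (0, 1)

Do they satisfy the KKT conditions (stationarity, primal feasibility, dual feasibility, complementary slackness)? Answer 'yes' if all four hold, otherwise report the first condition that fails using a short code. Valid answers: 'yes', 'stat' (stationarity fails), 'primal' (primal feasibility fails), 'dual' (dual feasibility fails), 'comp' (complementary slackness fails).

Gradient of f: grad f(x) = Q x + c = (1, -3)
Constraint values g_i(x) = a_i^T x - b_i:
  g_1((-2, -1)) = -3
  g_2((-2, -1)) = 0
Stationarity residual: grad f(x) + sum_i lambda_i a_i = (0, 0)
  -> stationarity OK
Primal feasibility (all g_i <= 0): OK
Dual feasibility (all lambda_i >= 0): OK
Complementary slackness (lambda_i * g_i(x) = 0 for all i): OK

Verdict: yes, KKT holds.

yes


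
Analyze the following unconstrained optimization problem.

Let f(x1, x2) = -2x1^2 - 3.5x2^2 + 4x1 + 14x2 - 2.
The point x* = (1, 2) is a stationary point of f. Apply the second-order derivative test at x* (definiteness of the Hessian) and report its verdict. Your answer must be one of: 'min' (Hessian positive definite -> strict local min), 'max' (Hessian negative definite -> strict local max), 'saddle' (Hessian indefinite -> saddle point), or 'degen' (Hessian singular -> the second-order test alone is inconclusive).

Compute the Hessian H = grad^2 f:
  H = [[-4, 0], [0, -7]]
Verify stationarity: grad f(x*) = H x* + g = (0, 0).
Eigenvalues of H: -7, -4.
Both eigenvalues < 0, so H is negative definite -> x* is a strict local max.

max
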